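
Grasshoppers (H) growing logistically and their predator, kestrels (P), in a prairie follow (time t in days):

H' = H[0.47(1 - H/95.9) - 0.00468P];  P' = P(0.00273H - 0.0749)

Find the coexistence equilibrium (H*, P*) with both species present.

H* ≈ 27.4, P* ≈ 71.7

From dP/dt = 0 with P > 0: 0.00273H* = 0.0749, so H* = 27.4.
Substitute into dH/dt = 0: 0.47(1 - 27.4/95.9) = 0.00468P*.
The bracket is 0.714, giving P* = 0.336/0.00468 = 71.7.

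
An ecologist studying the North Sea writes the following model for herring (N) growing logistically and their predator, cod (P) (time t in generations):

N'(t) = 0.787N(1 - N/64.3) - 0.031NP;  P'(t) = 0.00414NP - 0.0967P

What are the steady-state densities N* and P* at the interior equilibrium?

N* ≈ 23.4, P* ≈ 16.2

From dP/dt = 0 with P > 0: 0.00414N* = 0.0967, so N* = 23.4.
Substitute into dN/dt = 0: 0.787(1 - 23.4/64.3) = 0.031P*.
The bracket is 0.637, giving P* = 0.501/0.031 = 16.2.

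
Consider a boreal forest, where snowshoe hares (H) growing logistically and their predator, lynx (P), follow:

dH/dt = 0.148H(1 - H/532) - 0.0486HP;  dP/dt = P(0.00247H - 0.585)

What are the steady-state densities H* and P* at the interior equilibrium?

H* ≈ 237, P* ≈ 1.69

From dP/dt = 0 with P > 0: 0.00247H* = 0.585, so H* = 237.
Substitute into dH/dt = 0: 0.148(1 - 237/532) = 0.0486P*.
The bracket is 0.555, giving P* = 0.0821/0.0486 = 1.69.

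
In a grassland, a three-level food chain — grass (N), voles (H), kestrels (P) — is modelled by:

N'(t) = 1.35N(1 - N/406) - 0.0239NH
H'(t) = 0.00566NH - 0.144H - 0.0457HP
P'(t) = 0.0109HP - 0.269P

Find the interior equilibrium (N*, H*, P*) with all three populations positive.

N* ≈ 229, H* ≈ 24.7, P* ≈ 25.2

From dP/dt = 0: 0.0109H* = 0.269, so H* = 24.7.
From dN/dt = 0: 1.35(1 - N*/406) = 0.0239·24.7, giving N* = 406·(1 - 0.437) = 229.
From dH/dt = 0: 0.00566·229 - 0.144 = 0.0457P*, so P* = 1.15/0.0457 = 25.2.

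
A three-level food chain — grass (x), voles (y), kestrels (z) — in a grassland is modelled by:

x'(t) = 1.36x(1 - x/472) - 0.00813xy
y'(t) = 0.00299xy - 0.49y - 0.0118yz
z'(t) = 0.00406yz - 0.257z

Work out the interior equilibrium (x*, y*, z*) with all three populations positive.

From dz/dt = 0: 0.00406y* = 0.257, so y* = 63.3.
From dx/dt = 0: 1.36(1 - x*/472) = 0.00813·63.3, giving x* = 472·(1 - 0.378) = 293.
From dy/dt = 0: 0.00299·293 - 0.49 = 0.0118z*, so z* = 0.387/0.0118 = 32.8.

x* ≈ 293, y* ≈ 63.3, z* ≈ 32.8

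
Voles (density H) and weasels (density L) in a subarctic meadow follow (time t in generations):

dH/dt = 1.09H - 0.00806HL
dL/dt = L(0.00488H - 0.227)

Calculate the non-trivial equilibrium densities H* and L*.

Set dL/dt = 0 with L > 0: 0.00488H - 0.227 = 0, so H* = 0.227/0.00488 = 46.5.
Set dH/dt = 0 with H > 0: 1.09 - 0.00806L = 0, so L* = 1.09/0.00806 = 135.

H* ≈ 46.5, L* ≈ 135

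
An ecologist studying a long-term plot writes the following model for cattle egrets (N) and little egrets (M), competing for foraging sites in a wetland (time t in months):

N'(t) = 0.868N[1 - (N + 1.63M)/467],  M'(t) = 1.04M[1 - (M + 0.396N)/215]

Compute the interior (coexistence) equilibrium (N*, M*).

Setting both brackets to zero gives the nullclines N + 1.63M = 467 and 0.396N + M = 215.
Substituting M = 215 - 0.396N into the first: N(1 - 1.63·0.396) = 467 - 1.63·215.
So N* = 117/0.355 = 329, and then M* = 215 - 0.396·329 = 84.8.

N* ≈ 329, M* ≈ 84.8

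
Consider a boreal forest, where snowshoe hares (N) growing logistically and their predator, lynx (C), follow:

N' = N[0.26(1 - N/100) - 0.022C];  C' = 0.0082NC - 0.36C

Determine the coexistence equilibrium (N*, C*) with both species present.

From dC/dt = 0 with C > 0: 0.0082N* = 0.36, so N* = 43.9.
Substitute into dN/dt = 0: 0.26(1 - 43.9/100) = 0.022C*.
The bracket is 0.561, giving C* = 0.146/0.022 = 6.63.

N* ≈ 43.9, C* ≈ 6.63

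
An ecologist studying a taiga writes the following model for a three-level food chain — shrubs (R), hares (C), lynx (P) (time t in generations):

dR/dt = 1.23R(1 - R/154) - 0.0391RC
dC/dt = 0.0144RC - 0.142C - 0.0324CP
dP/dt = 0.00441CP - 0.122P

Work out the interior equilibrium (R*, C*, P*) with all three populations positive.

R* ≈ 18.6, C* ≈ 27.7, P* ≈ 3.87

From dP/dt = 0: 0.00441C* = 0.122, so C* = 27.7.
From dR/dt = 0: 1.23(1 - R*/154) = 0.0391·27.7, giving R* = 154·(1 - 0.879) = 18.6.
From dC/dt = 0: 0.0144·18.6 - 0.142 = 0.0324P*, so P* = 0.125/0.0324 = 3.87.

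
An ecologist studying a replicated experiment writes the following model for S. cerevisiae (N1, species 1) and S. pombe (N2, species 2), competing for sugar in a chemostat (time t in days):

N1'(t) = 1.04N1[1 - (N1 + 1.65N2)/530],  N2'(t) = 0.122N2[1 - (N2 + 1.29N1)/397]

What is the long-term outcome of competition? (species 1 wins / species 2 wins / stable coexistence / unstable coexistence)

unstable coexistence (outcome depends on initial conditions)

Compare the nullcline intercepts: K1/α12 = 530/1.65 = 321 < K2 = 397; K2/α21 = 397/1.29 = 308 < K1 = 530.
Since both are reversed, neither can invade when rare; the interior point is a saddle.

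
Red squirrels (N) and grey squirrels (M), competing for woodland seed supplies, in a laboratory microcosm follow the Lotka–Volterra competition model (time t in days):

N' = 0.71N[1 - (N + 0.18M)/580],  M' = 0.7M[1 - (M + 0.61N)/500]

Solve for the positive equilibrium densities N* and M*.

N* ≈ 550, M* ≈ 164

Setting both brackets to zero gives the nullclines N + 0.18M = 580 and 0.61N + M = 500.
Substituting M = 500 - 0.61N into the first: N(1 - 0.18·0.61) = 580 - 0.18·500.
So N* = 490/0.89 = 550, and then M* = 500 - 0.61·550 = 164.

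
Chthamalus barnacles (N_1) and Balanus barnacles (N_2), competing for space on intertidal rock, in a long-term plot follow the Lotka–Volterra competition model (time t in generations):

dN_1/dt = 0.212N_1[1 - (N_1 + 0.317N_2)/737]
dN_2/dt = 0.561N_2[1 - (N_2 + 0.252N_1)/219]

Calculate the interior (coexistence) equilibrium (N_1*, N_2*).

Setting both brackets to zero gives the nullclines N_1 + 0.317N_2 = 737 and 0.252N_1 + N_2 = 219.
Substituting N_2 = 219 - 0.252N_1 into the first: N_1(1 - 0.317·0.252) = 737 - 0.317·219.
So N_1* = 668/0.92 = 726, and then N_2* = 219 - 0.252·726 = 36.2.

N_1* ≈ 726, N_2* ≈ 36.2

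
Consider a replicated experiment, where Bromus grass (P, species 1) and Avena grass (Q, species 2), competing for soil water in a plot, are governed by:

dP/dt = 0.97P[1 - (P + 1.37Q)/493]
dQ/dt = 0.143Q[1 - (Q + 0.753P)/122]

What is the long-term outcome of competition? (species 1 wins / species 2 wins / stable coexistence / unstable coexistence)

species 1 excludes species 2

Compare the nullcline intercepts: K1/α12 = 493/1.37 = 360 > K2 = 122; K2/α21 = 122/0.753 = 162 < K1 = 493.
Since the inequalities point opposite ways, species 1 can invade but species 2 cannot.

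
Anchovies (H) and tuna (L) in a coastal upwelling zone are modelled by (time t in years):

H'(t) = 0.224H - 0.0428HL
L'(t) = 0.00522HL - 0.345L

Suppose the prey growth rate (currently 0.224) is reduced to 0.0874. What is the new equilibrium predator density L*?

At the interior fixed point, setting dH/dt = 0 with H > 0 fixes L* = (prey growth rate)/(HL coefficient) — independent of the other coefficients.
With the change, L* = 0.0874/0.0428 = 2.04; it falls from 5.23.

L* ≈ 2.04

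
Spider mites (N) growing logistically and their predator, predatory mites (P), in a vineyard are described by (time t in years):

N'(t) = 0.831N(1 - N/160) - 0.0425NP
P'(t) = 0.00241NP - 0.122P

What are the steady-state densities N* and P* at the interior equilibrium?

N* ≈ 50.6, P* ≈ 13.4

From dP/dt = 0 with P > 0: 0.00241N* = 0.122, so N* = 50.6.
Substitute into dN/dt = 0: 0.831(1 - 50.6/160) = 0.0425P*.
The bracket is 0.684, giving P* = 0.568/0.0425 = 13.4.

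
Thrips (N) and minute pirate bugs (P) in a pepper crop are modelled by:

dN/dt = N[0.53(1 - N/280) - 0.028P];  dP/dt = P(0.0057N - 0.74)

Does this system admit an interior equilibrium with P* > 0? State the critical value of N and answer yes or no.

The predator equation gives dP/dt > 0 only when N > 0.74/0.0057 = 130.
Without the predator, N → K = 280. Since 280 > 130, the predator can invade and persist.

Threshold N = 130; K > 130, so yes, the predator persists.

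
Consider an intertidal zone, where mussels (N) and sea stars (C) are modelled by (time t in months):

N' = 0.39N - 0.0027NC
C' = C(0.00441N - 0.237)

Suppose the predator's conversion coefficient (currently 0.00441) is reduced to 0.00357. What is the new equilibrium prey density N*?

At the interior fixed point, setting dC/dt = 0 with C > 0 fixes N* = (predator death rate)/(NC coefficient) — independent of the other coefficients.
With the change, N* = 0.237/0.00357 = 66.4; it rises from 53.7.

N* ≈ 66.4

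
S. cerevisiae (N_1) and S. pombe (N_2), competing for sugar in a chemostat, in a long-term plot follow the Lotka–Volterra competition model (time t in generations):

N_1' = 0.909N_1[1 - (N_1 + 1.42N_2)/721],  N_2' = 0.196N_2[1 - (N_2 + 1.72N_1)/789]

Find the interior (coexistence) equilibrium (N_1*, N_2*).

N_1* ≈ 277, N_2* ≈ 313

Setting both brackets to zero gives the nullclines N_1 + 1.42N_2 = 721 and 1.72N_1 + N_2 = 789.
Substituting N_2 = 789 - 1.72N_1 into the first: N_1(1 - 1.42·1.72) = 721 - 1.42·789.
So N_1* = -399/-1.44 = 277, and then N_2* = 789 - 1.72·277 = 313.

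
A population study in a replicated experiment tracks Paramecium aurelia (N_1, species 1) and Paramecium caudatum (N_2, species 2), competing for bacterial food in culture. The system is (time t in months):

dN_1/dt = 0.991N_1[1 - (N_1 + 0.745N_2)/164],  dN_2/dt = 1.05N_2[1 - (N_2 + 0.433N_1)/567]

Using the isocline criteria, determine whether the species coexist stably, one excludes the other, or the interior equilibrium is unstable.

species 2 excludes species 1

Compare the nullcline intercepts: K1/α12 = 164/0.745 = 220 < K2 = 567; K2/α21 = 567/0.433 = 1310 > K1 = 164.
Since the inequalities point opposite ways, species 2 can invade but species 1 cannot.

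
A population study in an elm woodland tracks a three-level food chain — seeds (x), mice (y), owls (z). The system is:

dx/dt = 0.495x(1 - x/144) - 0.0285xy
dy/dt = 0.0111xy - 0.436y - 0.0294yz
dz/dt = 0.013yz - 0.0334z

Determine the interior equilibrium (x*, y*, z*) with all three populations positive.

From dz/dt = 0: 0.013y* = 0.0334, so y* = 2.57.
From dx/dt = 0: 0.495(1 - x*/144) = 0.0285·2.57, giving x* = 144·(1 - 0.148) = 123.
From dy/dt = 0: 0.0111·123 - 0.436 = 0.0294z*, so z* = 0.926/0.0294 = 31.5.

x* ≈ 123, y* ≈ 2.57, z* ≈ 31.5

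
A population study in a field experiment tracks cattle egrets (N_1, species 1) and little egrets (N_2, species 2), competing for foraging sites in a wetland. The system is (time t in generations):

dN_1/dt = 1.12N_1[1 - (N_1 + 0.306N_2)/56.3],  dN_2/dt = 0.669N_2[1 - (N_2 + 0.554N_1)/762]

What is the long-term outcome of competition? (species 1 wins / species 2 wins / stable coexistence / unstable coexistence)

species 2 excludes species 1

Compare the nullcline intercepts: K1/α12 = 56.3/0.306 = 184 < K2 = 762; K2/α21 = 762/0.554 = 1380 > K1 = 56.3.
Since the inequalities point opposite ways, species 2 can invade but species 1 cannot.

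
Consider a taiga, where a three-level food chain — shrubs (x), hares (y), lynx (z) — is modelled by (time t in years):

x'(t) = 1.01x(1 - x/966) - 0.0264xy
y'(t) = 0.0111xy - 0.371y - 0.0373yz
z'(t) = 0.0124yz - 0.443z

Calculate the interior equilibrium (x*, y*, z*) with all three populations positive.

x* ≈ 63.9, y* ≈ 35.7, z* ≈ 9.08

From dz/dt = 0: 0.0124y* = 0.443, so y* = 35.7.
From dx/dt = 0: 1.01(1 - x*/966) = 0.0264·35.7, giving x* = 966·(1 - 0.934) = 63.9.
From dy/dt = 0: 0.0111·63.9 - 0.371 = 0.0373z*, so z* = 0.339/0.0373 = 9.08.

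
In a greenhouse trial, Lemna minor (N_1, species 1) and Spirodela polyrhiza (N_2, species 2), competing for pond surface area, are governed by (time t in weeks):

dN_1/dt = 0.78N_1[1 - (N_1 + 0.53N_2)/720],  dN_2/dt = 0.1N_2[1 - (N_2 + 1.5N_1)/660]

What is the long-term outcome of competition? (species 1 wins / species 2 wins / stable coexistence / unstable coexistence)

species 1 excludes species 2

Compare the nullcline intercepts: K1/α12 = 720/0.53 = 1360 > K2 = 660; K2/α21 = 660/1.5 = 440 < K1 = 720.
Since the inequalities point opposite ways, species 1 can invade but species 2 cannot.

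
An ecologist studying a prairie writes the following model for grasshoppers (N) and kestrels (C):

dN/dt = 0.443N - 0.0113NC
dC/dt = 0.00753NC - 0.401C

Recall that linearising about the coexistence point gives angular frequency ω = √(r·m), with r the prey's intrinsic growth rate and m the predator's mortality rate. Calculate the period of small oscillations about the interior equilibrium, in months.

Here r = 0.443 and m = 0.401, so r·m = 0.178.
ω = √0.178 = 0.421 per month, hence T = 2π/ω ≈ 14.9 months.

T ≈ 14.9 months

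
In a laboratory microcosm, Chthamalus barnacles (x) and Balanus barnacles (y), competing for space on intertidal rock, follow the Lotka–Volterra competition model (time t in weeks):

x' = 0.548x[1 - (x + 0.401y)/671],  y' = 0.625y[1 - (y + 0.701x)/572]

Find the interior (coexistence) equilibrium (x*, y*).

x* ≈ 614, y* ≈ 141

Setting both brackets to zero gives the nullclines x + 0.401y = 671 and 0.701x + y = 572.
Substituting y = 572 - 0.701x into the first: x(1 - 0.401·0.701) = 671 - 0.401·572.
So x* = 442/0.719 = 614, and then y* = 572 - 0.701·614 = 141.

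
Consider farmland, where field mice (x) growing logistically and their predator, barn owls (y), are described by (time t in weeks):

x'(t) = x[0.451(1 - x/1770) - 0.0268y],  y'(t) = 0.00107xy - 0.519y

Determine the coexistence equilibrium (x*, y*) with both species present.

x* ≈ 485, y* ≈ 12.2

From dy/dt = 0 with y > 0: 0.00107x* = 0.519, so x* = 485.
Substitute into dx/dt = 0: 0.451(1 - 485/1770) = 0.0268y*.
The bracket is 0.726, giving y* = 0.327/0.0268 = 12.2.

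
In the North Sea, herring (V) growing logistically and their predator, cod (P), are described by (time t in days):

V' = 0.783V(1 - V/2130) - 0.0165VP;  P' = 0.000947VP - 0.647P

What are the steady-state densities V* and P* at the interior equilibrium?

V* ≈ 683, P* ≈ 32.2

From dP/dt = 0 with P > 0: 0.000947V* = 0.647, so V* = 683.
Substitute into dV/dt = 0: 0.783(1 - 683/2130) = 0.0165P*.
The bracket is 0.679, giving P* = 0.532/0.0165 = 32.2.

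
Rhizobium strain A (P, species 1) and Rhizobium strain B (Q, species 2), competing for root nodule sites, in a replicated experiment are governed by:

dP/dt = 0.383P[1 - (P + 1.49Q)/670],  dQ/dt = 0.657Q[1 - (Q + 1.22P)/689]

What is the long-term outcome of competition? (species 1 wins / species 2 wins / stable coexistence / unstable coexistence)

unstable coexistence (outcome depends on initial conditions)

Compare the nullcline intercepts: K1/α12 = 670/1.49 = 450 < K2 = 689; K2/α21 = 689/1.22 = 565 < K1 = 670.
Since both are reversed, neither can invade when rare; the interior point is a saddle.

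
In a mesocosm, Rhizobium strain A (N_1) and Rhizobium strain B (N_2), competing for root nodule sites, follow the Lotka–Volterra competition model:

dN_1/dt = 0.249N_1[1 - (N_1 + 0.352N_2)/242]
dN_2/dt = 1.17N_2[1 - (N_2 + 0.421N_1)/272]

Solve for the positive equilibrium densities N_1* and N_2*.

N_1* ≈ 172, N_2* ≈ 200

Setting both brackets to zero gives the nullclines N_1 + 0.352N_2 = 242 and 0.421N_1 + N_2 = 272.
Substituting N_2 = 272 - 0.421N_1 into the first: N_1(1 - 0.352·0.421) = 242 - 0.352·272.
So N_1* = 146/0.852 = 172, and then N_2* = 272 - 0.421·172 = 200.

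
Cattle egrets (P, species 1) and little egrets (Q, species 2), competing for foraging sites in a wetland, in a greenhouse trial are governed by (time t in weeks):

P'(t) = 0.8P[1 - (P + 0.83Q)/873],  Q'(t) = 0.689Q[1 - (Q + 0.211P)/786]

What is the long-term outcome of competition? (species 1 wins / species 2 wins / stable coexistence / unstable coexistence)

Compare the nullcline intercepts: K1/α12 = 873/0.83 = 1050 > K2 = 786; K2/α21 = 786/0.211 = 3730 > K1 = 873.
Since both inequalities hold, each species can invade when rare, so the interior equilibrium is stable.

stable coexistence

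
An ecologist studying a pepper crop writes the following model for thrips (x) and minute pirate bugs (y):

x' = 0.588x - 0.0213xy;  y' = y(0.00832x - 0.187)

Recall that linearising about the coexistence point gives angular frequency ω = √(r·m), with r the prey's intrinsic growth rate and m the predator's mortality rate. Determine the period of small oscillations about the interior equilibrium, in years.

T ≈ 18.9 years

Here r = 0.588 and m = 0.187, so r·m = 0.11.
ω = √0.11 = 0.332 per year, hence T = 2π/ω ≈ 18.9 years.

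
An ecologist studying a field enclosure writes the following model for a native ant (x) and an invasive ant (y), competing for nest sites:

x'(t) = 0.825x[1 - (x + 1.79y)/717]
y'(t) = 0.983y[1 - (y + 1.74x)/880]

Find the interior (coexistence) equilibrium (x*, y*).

x* ≈ 406, y* ≈ 174

Setting both brackets to zero gives the nullclines x + 1.79y = 717 and 1.74x + y = 880.
Substituting y = 880 - 1.74x into the first: x(1 - 1.79·1.74) = 717 - 1.79·880.
So x* = -858/-2.11 = 406, and then y* = 880 - 1.74·406 = 174.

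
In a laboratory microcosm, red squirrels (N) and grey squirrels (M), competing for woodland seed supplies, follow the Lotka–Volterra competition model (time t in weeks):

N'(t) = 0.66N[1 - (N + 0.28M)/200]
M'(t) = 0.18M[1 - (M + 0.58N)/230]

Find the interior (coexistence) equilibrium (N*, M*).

Setting both brackets to zero gives the nullclines N + 0.28M = 200 and 0.58N + M = 230.
Substituting M = 230 - 0.58N into the first: N(1 - 0.28·0.58) = 200 - 0.28·230.
So N* = 136/0.838 = 162, and then M* = 230 - 0.58·162 = 136.

N* ≈ 162, M* ≈ 136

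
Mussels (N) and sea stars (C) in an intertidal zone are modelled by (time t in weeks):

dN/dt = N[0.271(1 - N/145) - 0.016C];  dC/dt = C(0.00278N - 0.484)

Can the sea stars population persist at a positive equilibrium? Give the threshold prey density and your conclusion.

Threshold N = 174; K < 174, so no, the predator goes extinct.

The predator equation gives dC/dt > 0 only when N > 0.484/0.00278 = 174.
Without the predator, N → K = 145. Since 145 < 174, the predator cannot invade.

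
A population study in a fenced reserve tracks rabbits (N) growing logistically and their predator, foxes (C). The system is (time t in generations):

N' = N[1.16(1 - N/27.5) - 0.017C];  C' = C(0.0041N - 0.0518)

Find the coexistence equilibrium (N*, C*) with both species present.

From dC/dt = 0 with C > 0: 0.0041N* = 0.0518, so N* = 12.6.
Substitute into dN/dt = 0: 1.16(1 - 12.6/27.5) = 0.017C*.
The bracket is 0.541, giving C* = 0.627/0.017 = 36.9.

N* ≈ 12.6, C* ≈ 36.9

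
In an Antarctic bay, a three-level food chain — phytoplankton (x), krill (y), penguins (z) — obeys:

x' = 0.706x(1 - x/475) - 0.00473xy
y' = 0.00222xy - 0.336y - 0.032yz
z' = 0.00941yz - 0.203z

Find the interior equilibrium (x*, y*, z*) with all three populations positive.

x* ≈ 406, y* ≈ 21.6, z* ≈ 17.7

From dz/dt = 0: 0.00941y* = 0.203, so y* = 21.6.
From dx/dt = 0: 0.706(1 - x*/475) = 0.00473·21.6, giving x* = 475·(1 - 0.145) = 406.
From dy/dt = 0: 0.00222·406 - 0.336 = 0.032z*, so z* = 0.566/0.032 = 17.7.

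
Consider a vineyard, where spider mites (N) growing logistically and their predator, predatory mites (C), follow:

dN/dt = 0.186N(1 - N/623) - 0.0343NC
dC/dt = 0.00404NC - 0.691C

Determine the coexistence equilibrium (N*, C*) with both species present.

N* ≈ 171, C* ≈ 3.93

From dC/dt = 0 with C > 0: 0.00404N* = 0.691, so N* = 171.
Substitute into dN/dt = 0: 0.186(1 - 171/623) = 0.0343C*.
The bracket is 0.725, giving C* = 0.135/0.0343 = 3.93.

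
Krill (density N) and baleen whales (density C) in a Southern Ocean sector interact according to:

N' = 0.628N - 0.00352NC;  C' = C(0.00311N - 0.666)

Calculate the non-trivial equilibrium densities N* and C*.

N* ≈ 214, C* ≈ 178

Set dC/dt = 0 with C > 0: 0.00311N - 0.666 = 0, so N* = 0.666/0.00311 = 214.
Set dN/dt = 0 with N > 0: 0.628 - 0.00352C = 0, so C* = 0.628/0.00352 = 178.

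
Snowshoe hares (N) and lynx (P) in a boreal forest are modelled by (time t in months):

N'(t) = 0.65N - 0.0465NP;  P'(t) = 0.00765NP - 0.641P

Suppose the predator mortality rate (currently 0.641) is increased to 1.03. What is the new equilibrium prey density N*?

N* ≈ 135

At the interior fixed point, setting dP/dt = 0 with P > 0 fixes N* = (predator death rate)/(NP coefficient) — independent of the other coefficients.
With the change, N* = 1.03/0.00765 = 135; it rises from 83.8.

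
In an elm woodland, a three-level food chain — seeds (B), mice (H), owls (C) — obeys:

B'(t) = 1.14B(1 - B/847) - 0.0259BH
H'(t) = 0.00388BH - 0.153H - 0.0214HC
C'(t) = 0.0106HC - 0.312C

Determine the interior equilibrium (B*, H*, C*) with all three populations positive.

From dC/dt = 0: 0.0106H* = 0.312, so H* = 29.4.
From dB/dt = 0: 1.14(1 - B*/847) = 0.0259·29.4, giving B* = 847·(1 - 0.669) = 281.
From dH/dt = 0: 0.00388·281 - 0.153 = 0.0214C*, so C* = 0.936/0.0214 = 43.7.

B* ≈ 281, H* ≈ 29.4, C* ≈ 43.7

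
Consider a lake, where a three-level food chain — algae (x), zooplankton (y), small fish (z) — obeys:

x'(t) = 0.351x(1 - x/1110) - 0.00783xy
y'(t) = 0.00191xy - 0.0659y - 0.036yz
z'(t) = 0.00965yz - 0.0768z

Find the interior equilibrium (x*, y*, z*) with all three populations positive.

From dz/dt = 0: 0.00965y* = 0.0768, so y* = 7.96.
From dx/dt = 0: 0.351(1 - x*/1110) = 0.00783·7.96, giving x* = 1110·(1 - 0.178) = 913.
From dy/dt = 0: 0.00191·913 - 0.0659 = 0.036z*, so z* = 1.68/0.036 = 46.6.

x* ≈ 913, y* ≈ 7.96, z* ≈ 46.6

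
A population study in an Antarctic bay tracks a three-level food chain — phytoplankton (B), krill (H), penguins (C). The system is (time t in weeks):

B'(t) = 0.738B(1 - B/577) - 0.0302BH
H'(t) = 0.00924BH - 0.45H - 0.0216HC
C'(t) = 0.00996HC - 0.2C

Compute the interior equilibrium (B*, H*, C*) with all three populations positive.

From dC/dt = 0: 0.00996H* = 0.2, so H* = 20.1.
From dB/dt = 0: 0.738(1 - B*/577) = 0.0302·20.1, giving B* = 577·(1 - 0.822) = 103.
From dH/dt = 0: 0.00924·103 - 0.45 = 0.0216C*, so C* = 0.501/0.0216 = 23.2.

B* ≈ 103, H* ≈ 20.1, C* ≈ 23.2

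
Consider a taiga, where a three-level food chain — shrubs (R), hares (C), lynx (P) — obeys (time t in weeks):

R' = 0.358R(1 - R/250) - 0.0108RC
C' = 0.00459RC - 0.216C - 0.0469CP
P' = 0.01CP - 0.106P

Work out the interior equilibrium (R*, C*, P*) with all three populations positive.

From dP/dt = 0: 0.01C* = 0.106, so C* = 10.6.
From dR/dt = 0: 0.358(1 - R*/250) = 0.0108·10.6, giving R* = 250·(1 - 0.32) = 170.
From dC/dt = 0: 0.00459·170 - 0.216 = 0.0469P*, so P* = 0.565/0.0469 = 12.

R* ≈ 170, C* ≈ 10.6, P* ≈ 12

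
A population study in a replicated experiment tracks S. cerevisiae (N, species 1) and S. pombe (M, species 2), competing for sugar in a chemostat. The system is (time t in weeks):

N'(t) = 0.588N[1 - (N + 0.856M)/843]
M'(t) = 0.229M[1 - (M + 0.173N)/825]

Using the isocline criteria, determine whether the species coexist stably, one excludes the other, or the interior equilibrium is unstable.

Compare the nullcline intercepts: K1/α12 = 843/0.856 = 985 > K2 = 825; K2/α21 = 825/0.173 = 4770 > K1 = 843.
Since both inequalities hold, each species can invade when rare, so the interior equilibrium is stable.

stable coexistence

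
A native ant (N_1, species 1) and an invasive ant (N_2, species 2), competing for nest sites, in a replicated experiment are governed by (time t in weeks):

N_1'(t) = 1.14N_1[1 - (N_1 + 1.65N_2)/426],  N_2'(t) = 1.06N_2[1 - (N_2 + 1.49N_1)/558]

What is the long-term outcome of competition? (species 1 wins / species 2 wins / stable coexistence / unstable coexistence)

unstable coexistence (outcome depends on initial conditions)

Compare the nullcline intercepts: K1/α12 = 426/1.65 = 258 < K2 = 558; K2/α21 = 558/1.49 = 374 < K1 = 426.
Since both are reversed, neither can invade when rare; the interior point is a saddle.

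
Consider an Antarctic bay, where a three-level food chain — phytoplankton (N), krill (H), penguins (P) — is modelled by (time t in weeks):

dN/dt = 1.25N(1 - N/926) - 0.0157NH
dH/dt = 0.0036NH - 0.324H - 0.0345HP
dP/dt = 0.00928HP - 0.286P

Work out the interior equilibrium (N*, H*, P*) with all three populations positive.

N* ≈ 568, H* ≈ 30.8, P* ≈ 49.8

From dP/dt = 0: 0.00928H* = 0.286, so H* = 30.8.
From dN/dt = 0: 1.25(1 - N*/926) = 0.0157·30.8, giving N* = 926·(1 - 0.387) = 568.
From dH/dt = 0: 0.0036·568 - 0.324 = 0.0345P*, so P* = 1.72/0.0345 = 49.8.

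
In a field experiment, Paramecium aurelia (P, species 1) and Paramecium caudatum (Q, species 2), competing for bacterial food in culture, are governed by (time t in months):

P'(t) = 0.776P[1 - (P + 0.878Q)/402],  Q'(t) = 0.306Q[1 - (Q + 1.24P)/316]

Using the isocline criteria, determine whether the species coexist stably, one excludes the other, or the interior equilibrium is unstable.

Compare the nullcline intercepts: K1/α12 = 402/0.878 = 458 > K2 = 316; K2/α21 = 316/1.24 = 255 < K1 = 402.
Since the inequalities point opposite ways, species 1 can invade but species 2 cannot.

species 1 excludes species 2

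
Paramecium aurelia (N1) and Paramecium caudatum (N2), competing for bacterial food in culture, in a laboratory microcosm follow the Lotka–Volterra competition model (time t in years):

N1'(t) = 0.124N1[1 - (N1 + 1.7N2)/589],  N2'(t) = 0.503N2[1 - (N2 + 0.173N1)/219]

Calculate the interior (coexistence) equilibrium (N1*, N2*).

Setting both brackets to zero gives the nullclines N1 + 1.7N2 = 589 and 0.173N1 + N2 = 219.
Substituting N2 = 219 - 0.173N1 into the first: N1(1 - 1.7·0.173) = 589 - 1.7·219.
So N1* = 217/0.706 = 307, and then N2* = 219 - 0.173·307 = 166.

N1* ≈ 307, N2* ≈ 166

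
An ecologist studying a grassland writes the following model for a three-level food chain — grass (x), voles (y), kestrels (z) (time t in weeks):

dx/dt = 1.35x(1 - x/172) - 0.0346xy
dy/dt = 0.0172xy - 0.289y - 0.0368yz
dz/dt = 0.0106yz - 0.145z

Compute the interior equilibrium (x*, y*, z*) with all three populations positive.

x* ≈ 112, y* ≈ 13.7, z* ≈ 44.4

From dz/dt = 0: 0.0106y* = 0.145, so y* = 13.7.
From dx/dt = 0: 1.35(1 - x*/172) = 0.0346·13.7, giving x* = 172·(1 - 0.351) = 112.
From dy/dt = 0: 0.0172·112 - 0.289 = 0.0368z*, so z* = 1.63/0.0368 = 44.4.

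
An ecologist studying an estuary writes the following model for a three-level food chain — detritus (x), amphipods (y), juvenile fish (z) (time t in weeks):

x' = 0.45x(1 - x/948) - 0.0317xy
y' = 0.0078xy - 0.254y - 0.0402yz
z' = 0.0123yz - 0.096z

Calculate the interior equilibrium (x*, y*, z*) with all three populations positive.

x* ≈ 427, y* ≈ 7.8, z* ≈ 76.5

From dz/dt = 0: 0.0123y* = 0.096, so y* = 7.8.
From dx/dt = 0: 0.45(1 - x*/948) = 0.0317·7.8, giving x* = 948·(1 - 0.55) = 427.
From dy/dt = 0: 0.0078·427 - 0.254 = 0.0402z*, so z* = 3.07/0.0402 = 76.5.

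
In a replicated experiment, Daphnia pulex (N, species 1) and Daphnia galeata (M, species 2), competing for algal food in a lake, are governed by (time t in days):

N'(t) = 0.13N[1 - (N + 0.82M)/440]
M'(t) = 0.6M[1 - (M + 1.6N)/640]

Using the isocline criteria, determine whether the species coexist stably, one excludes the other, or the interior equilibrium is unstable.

unstable coexistence (outcome depends on initial conditions)

Compare the nullcline intercepts: K1/α12 = 440/0.82 = 537 < K2 = 640; K2/α21 = 640/1.6 = 400 < K1 = 440.
Since both are reversed, neither can invade when rare; the interior point is a saddle.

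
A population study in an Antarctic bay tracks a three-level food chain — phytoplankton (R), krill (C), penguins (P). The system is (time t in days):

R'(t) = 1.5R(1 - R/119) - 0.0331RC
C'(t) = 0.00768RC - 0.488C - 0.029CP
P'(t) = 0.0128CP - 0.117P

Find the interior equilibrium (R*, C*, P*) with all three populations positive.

From dP/dt = 0: 0.0128C* = 0.117, so C* = 9.14.
From dR/dt = 0: 1.5(1 - R*/119) = 0.0331·9.14, giving R* = 119·(1 - 0.202) = 95.
From dC/dt = 0: 0.00768·95 - 0.488 = 0.029P*, so P* = 0.242/0.029 = 8.33.

R* ≈ 95, C* ≈ 9.14, P* ≈ 8.33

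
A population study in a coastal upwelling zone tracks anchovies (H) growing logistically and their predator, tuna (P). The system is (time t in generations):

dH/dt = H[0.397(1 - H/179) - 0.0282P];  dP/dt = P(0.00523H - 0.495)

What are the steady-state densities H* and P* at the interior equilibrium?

H* ≈ 94.6, P* ≈ 6.63

From dP/dt = 0 with P > 0: 0.00523H* = 0.495, so H* = 94.6.
Substitute into dH/dt = 0: 0.397(1 - 94.6/179) = 0.0282P*.
The bracket is 0.471, giving P* = 0.187/0.0282 = 6.63.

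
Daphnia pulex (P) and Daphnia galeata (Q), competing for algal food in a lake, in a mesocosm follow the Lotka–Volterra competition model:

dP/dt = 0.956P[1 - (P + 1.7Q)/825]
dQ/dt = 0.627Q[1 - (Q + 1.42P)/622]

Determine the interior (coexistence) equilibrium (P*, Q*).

Setting both brackets to zero gives the nullclines P + 1.7Q = 825 and 1.42P + Q = 622.
Substituting Q = 622 - 1.42P into the first: P(1 - 1.7·1.42) = 825 - 1.7·622.
So P* = -232/-1.41 = 164, and then Q* = 622 - 1.42·164 = 389.

P* ≈ 164, Q* ≈ 389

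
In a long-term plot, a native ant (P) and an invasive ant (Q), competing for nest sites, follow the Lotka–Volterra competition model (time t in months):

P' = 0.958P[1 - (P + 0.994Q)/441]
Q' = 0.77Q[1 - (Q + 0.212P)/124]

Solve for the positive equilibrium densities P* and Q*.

Setting both brackets to zero gives the nullclines P + 0.994Q = 441 and 0.212P + Q = 124.
Substituting Q = 124 - 0.212P into the first: P(1 - 0.994·0.212) = 441 - 0.994·124.
So P* = 318/0.789 = 403, and then Q* = 124 - 0.212·403 = 38.7.

P* ≈ 403, Q* ≈ 38.7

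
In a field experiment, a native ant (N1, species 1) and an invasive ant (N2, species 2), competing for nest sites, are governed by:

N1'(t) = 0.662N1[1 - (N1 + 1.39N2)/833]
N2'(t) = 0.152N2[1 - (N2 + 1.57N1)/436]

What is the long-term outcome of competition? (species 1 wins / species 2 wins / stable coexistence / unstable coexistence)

Compare the nullcline intercepts: K1/α12 = 833/1.39 = 599 > K2 = 436; K2/α21 = 436/1.57 = 278 < K1 = 833.
Since the inequalities point opposite ways, species 1 can invade but species 2 cannot.

species 1 excludes species 2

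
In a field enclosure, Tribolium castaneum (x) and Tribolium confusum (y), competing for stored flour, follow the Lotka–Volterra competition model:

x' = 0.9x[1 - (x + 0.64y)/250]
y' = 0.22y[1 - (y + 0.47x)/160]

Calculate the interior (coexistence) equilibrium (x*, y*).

Setting both brackets to zero gives the nullclines x + 0.64y = 250 and 0.47x + y = 160.
Substituting y = 160 - 0.47x into the first: x(1 - 0.64·0.47) = 250 - 0.64·160.
So x* = 148/0.699 = 211, and then y* = 160 - 0.47·211 = 60.8.

x* ≈ 211, y* ≈ 60.8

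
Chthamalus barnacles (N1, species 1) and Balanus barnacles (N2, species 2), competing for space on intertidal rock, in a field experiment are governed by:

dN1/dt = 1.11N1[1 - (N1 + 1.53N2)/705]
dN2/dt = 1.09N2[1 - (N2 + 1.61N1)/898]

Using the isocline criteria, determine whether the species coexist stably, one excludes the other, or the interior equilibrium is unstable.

unstable coexistence (outcome depends on initial conditions)

Compare the nullcline intercepts: K1/α12 = 705/1.53 = 461 < K2 = 898; K2/α21 = 898/1.61 = 558 < K1 = 705.
Since both are reversed, neither can invade when rare; the interior point is a saddle.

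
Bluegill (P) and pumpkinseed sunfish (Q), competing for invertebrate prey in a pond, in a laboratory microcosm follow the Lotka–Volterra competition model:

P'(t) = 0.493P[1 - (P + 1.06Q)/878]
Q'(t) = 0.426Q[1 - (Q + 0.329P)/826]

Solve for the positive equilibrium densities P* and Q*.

P* ≈ 3.75, Q* ≈ 825

Setting both brackets to zero gives the nullclines P + 1.06Q = 878 and 0.329P + Q = 826.
Substituting Q = 826 - 0.329P into the first: P(1 - 1.06·0.329) = 878 - 1.06·826.
So P* = 2.44/0.651 = 3.75, and then Q* = 826 - 0.329·3.75 = 825.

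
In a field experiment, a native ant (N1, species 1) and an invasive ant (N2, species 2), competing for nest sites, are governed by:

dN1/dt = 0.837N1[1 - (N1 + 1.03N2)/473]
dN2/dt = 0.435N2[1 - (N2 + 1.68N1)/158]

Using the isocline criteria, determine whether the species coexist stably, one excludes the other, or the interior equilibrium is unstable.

species 1 excludes species 2

Compare the nullcline intercepts: K1/α12 = 473/1.03 = 459 > K2 = 158; K2/α21 = 158/1.68 = 94 < K1 = 473.
Since the inequalities point opposite ways, species 1 can invade but species 2 cannot.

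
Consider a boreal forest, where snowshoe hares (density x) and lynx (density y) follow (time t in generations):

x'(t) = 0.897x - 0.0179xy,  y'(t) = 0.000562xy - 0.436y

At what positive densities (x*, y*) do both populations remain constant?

x* ≈ 776, y* ≈ 50.1

Set dy/dt = 0 with y > 0: 0.000562x - 0.436 = 0, so x* = 0.436/0.000562 = 776.
Set dx/dt = 0 with x > 0: 0.897 - 0.0179y = 0, so y* = 0.897/0.0179 = 50.1.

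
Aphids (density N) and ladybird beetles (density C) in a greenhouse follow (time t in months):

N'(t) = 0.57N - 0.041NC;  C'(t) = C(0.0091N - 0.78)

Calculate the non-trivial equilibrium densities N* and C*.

Set dC/dt = 0 with C > 0: 0.0091N - 0.78 = 0, so N* = 0.78/0.0091 = 85.7.
Set dN/dt = 0 with N > 0: 0.57 - 0.041C = 0, so C* = 0.57/0.041 = 13.9.

N* ≈ 85.7, C* ≈ 13.9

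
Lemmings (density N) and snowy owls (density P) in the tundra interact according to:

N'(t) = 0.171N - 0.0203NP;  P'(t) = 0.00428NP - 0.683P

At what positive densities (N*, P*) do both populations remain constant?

Set dP/dt = 0 with P > 0: 0.00428N - 0.683 = 0, so N* = 0.683/0.00428 = 160.
Set dN/dt = 0 with N > 0: 0.171 - 0.0203P = 0, so P* = 0.171/0.0203 = 8.42.

N* ≈ 160, P* ≈ 8.42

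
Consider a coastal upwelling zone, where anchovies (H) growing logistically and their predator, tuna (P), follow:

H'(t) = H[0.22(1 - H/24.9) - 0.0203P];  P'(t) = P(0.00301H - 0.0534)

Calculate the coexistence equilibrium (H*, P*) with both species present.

From dP/dt = 0 with P > 0: 0.00301H* = 0.0534, so H* = 17.7.
Substitute into dH/dt = 0: 0.22(1 - 17.7/24.9) = 0.0203P*.
The bracket is 0.288, giving P* = 0.0633/0.0203 = 3.12.

H* ≈ 17.7, P* ≈ 3.12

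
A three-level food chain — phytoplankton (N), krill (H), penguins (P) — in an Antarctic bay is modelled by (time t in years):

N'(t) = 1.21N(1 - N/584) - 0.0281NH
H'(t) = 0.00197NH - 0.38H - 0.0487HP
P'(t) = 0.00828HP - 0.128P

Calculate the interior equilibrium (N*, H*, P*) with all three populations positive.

N* ≈ 374, H* ≈ 15.5, P* ≈ 7.34

From dP/dt = 0: 0.00828H* = 0.128, so H* = 15.5.
From dN/dt = 0: 1.21(1 - N*/584) = 0.0281·15.5, giving N* = 584·(1 - 0.359) = 374.
From dH/dt = 0: 0.00197·374 - 0.38 = 0.0487P*, so P* = 0.357/0.0487 = 7.34.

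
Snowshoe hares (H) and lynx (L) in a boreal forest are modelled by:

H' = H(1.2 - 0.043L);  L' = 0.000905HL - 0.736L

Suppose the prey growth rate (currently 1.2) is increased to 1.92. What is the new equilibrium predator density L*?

At the interior fixed point, setting dH/dt = 0 with H > 0 fixes L* = (prey growth rate)/(HL coefficient) — independent of the other coefficients.
With the change, L* = 1.92/0.043 = 44.7; it rises from 27.9.

L* ≈ 44.7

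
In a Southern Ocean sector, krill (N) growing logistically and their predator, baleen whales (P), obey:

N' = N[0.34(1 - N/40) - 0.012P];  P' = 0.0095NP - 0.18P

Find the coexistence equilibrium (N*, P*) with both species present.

From dP/dt = 0 with P > 0: 0.0095N* = 0.18, so N* = 18.9.
Substitute into dN/dt = 0: 0.34(1 - 18.9/40) = 0.012P*.
The bracket is 0.526, giving P* = 0.179/0.012 = 14.9.

N* ≈ 18.9, P* ≈ 14.9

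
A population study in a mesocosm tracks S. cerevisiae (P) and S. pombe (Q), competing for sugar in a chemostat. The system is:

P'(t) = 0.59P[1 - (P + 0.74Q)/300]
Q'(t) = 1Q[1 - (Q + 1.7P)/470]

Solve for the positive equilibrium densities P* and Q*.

Setting both brackets to zero gives the nullclines P + 0.74Q = 300 and 1.7P + Q = 470.
Substituting Q = 470 - 1.7P into the first: P(1 - 0.74·1.7) = 300 - 0.74·470.
So P* = -47.8/-0.258 = 185, and then Q* = 470 - 1.7·185 = 155.

P* ≈ 185, Q* ≈ 155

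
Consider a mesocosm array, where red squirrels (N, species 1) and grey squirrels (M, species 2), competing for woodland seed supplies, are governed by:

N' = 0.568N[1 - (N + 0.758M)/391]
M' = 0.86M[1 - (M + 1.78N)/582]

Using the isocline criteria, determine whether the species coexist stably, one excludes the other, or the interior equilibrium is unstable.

Compare the nullcline intercepts: K1/α12 = 391/0.758 = 516 < K2 = 582; K2/α21 = 582/1.78 = 327 < K1 = 391.
Since both are reversed, neither can invade when rare; the interior point is a saddle.

unstable coexistence (outcome depends on initial conditions)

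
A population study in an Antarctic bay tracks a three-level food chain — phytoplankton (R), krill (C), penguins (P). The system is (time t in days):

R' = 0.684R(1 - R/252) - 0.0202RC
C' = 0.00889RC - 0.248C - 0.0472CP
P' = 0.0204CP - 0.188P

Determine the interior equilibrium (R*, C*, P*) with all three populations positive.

R* ≈ 183, C* ≈ 9.22, P* ≈ 29.3

From dP/dt = 0: 0.0204C* = 0.188, so C* = 9.22.
From dR/dt = 0: 0.684(1 - R*/252) = 0.0202·9.22, giving R* = 252·(1 - 0.272) = 183.
From dC/dt = 0: 0.00889·183 - 0.248 = 0.0472P*, so P* = 1.38/0.0472 = 29.3.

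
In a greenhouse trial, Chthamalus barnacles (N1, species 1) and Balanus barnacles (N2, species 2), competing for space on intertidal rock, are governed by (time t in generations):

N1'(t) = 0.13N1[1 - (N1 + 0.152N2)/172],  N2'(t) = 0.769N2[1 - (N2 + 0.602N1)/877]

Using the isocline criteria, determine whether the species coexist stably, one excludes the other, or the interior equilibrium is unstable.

Compare the nullcline intercepts: K1/α12 = 172/0.152 = 1130 > K2 = 877; K2/α21 = 877/0.602 = 1460 > K1 = 172.
Since both inequalities hold, each species can invade when rare, so the interior equilibrium is stable.

stable coexistence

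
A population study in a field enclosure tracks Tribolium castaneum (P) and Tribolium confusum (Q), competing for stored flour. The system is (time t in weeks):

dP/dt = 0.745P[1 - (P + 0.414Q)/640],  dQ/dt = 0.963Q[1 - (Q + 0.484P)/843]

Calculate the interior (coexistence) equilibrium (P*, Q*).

P* ≈ 364, Q* ≈ 667

Setting both brackets to zero gives the nullclines P + 0.414Q = 640 and 0.484P + Q = 843.
Substituting Q = 843 - 0.484P into the first: P(1 - 0.414·0.484) = 640 - 0.414·843.
So P* = 291/0.8 = 364, and then Q* = 843 - 0.484·364 = 667.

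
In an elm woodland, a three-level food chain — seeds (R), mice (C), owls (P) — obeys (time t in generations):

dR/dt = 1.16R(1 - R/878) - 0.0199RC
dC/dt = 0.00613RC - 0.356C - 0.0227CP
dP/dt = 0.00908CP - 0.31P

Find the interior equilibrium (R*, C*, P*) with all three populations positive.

R* ≈ 364, C* ≈ 34.1, P* ≈ 82.5

From dP/dt = 0: 0.00908C* = 0.31, so C* = 34.1.
From dR/dt = 0: 1.16(1 - R*/878) = 0.0199·34.1, giving R* = 878·(1 - 0.586) = 364.
From dC/dt = 0: 0.00613·364 - 0.356 = 0.0227P*, so P* = 1.87/0.0227 = 82.5.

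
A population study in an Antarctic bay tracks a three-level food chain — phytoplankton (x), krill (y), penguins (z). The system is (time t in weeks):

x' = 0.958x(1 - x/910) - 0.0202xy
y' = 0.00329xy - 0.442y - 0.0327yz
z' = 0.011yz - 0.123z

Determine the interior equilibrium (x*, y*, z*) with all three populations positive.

x* ≈ 695, y* ≈ 11.2, z* ≈ 56.5

From dz/dt = 0: 0.011y* = 0.123, so y* = 11.2.
From dx/dt = 0: 0.958(1 - x*/910) = 0.0202·11.2, giving x* = 910·(1 - 0.236) = 695.
From dy/dt = 0: 0.00329·695 - 0.442 = 0.0327z*, so z* = 1.85/0.0327 = 56.5.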